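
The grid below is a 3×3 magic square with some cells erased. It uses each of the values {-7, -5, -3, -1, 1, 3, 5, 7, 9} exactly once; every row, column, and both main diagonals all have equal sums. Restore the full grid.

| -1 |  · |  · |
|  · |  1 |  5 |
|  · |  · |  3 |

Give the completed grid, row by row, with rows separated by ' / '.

The 9 entries sum to 9, so each line sums to 9/3 = 3.
The remaining cell in row 2 is (2,1) = 3 − 6 = -3.
From column 1, 3 − (-1 + (-3)) gives (3,1) = 7.
Column 3: 5 + 3 + ? = 3, so (1,3) = -5.
Using row 1: -1 + (-5) + ? → (1,2) = 3 − (-6) = 9.
Using row 3: 7 + 3 + ? → (3,2) = 3 − 10 = -7.

-1 9 -5 / -3 1 5 / 7 -7 3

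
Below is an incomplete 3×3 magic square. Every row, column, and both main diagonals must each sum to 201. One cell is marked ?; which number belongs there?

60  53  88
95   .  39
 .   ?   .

Row 2 needs 201; the known cells sum to 134, so (2,2) = 67.
Using column 1: 60 + 95 + ? → (3,1) = 201 − 155 = 46.
Column 2 needs 201; the known cells sum to 120, so (3,2) = 81.

81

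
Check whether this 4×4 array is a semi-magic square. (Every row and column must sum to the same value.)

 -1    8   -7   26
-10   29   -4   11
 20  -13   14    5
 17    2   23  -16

Row 1: -1 + 8 + (-7) + 26 = 26.
Row 2: -10 + 29 + (-4) + 11 = 26.
Row 3: 20 + (-13) + 14 + 5 = 26.
Row 4: 17 + 2 + 23 + (-16) = 26.
Column 1: -1 + (-10) + 20 + 17 = 26.
Column 2: 8 + 29 + (-13) + 2 = 26.
Column 3: -7 + (-4) + 14 + 23 = 26.
Column 4: 26 + 11 + 5 + (-16) = 26.
All lines sum to 26.

Yes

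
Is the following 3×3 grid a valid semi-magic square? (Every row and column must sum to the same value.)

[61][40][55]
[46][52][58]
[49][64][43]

Row 1: 61 + 40 + 55 = 156.
Row 2: 46 + 52 + 58 = 156.
Row 3: 49 + 64 + 43 = 156.
Column 1: 61 + 46 + 49 = 156.
Column 2: 40 + 52 + 64 = 156.
Column 3: 55 + 58 + 43 = 156.
All lines sum to 156.

Yes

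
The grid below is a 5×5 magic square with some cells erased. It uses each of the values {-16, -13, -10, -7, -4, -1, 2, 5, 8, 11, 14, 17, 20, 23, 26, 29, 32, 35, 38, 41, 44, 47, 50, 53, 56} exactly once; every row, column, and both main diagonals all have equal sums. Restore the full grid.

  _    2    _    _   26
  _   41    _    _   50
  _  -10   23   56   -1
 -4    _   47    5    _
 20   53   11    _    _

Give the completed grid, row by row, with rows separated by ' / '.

The 25 entries sum to 500, so each line sums to 500/5 = 100.
From row 3, 100 − (-10 + 23 + 56 + (-1)) gives (3,1) = 32.
Column 2 needs 100; the known cells sum to 86, so (4,2) = 14.
Anti-diagonal: 26 + 23 + 14 + 20 + ? = 100, so (2,4) = 17.
Row 4 needs 100; the known cells sum to 62, so (4,5) = 38.
Column 5 must total 100; the given cells sum to 113, so (5,5) = -13.
From main diagonal, 100 − (41 + 23 + 5 + (-13)) gives (1,1) = 44.
Row 5 needs 100; the known cells sum to 71, so (5,4) = 29.
Using column 1: 44 + 32 + (-4) + 20 + ? → (2,1) = 100 − 92 = 8.
From column 4, 100 − (17 + 56 + 5 + 29) gives (1,4) = -7.
Using row 1: 44 + 2 + (-7) + 26 + ? → (1,3) = 100 − 65 = 35.
Row 2: 8 + 41 + 17 + 50 + ? = 100, so (2,3) = -16.

44 2 35 -7 26 / 8 41 -16 17 50 / 32 -10 23 56 -1 / -4 14 47 5 38 / 20 53 11 29 -13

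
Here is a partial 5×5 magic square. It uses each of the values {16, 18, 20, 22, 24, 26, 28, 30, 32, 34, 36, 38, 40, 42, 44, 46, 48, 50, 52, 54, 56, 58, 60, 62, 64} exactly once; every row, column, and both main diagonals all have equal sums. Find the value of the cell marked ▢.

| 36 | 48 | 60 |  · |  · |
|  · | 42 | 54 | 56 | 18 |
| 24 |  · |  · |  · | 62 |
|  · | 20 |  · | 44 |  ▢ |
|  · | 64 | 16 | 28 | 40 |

The 25 entries sum to 1000, so each line sums to 1000/5 = 200.
Row 2 needs 200; the known cells sum to 170, so (2,1) = 30.
Row 5: 64 + 16 + 28 + 40 + ? = 200, so (5,1) = 52.
Column 1 needs 200; the known cells sum to 142, so (4,1) = 58.
Using column 2: 48 + 42 + 20 + 64 + ? → (3,2) = 200 − 174 = 26.
The remaining cell in main diagonal is (3,3) = 200 − 162 = 38.
From anti-diagonal, 200 − (56 + 38 + 20 + 52) gives (1,5) = 34.
The remaining cell in row 1 is (1,4) = 200 − 178 = 22.
From row 3, 200 − (24 + 26 + 38 + 62) gives (3,4) = 50.
Column 3: 60 + 54 + 38 + 16 + ? = 200, so (4,3) = 32.
Using column 5: 34 + 18 + 62 + 40 + ? → (4,5) = 200 − 154 = 46.

46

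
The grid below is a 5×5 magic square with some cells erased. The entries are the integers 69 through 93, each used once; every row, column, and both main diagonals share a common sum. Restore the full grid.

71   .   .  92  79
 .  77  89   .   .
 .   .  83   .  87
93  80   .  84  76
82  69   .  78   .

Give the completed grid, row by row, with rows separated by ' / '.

71 88 75 92 79 / 85 77 89 81 73 / 74 91 83 70 87 / 93 80 72 84 76 / 82 69 86 78 90

The entries are 69 through 93, which sum to 2025, so each line sums to 2025/5 = 405.
Using row 4: 93 + 80 + 84 + 76 + ? → (4,3) = 405 − 333 = 72.
Main diagonal: 71 + 77 + 83 + 84 + ? = 405, so (5,5) = 90.
From anti-diagonal, 405 − (79 + 83 + 80 + 82) gives (2,4) = 81.
Row 5 needs 405; the known cells sum to 319, so (5,3) = 86.
From column 3, 405 − (89 + 83 + 72 + 86) gives (1,3) = 75.
Column 4: 92 + 81 + 84 + 78 + ? = 405, so (3,4) = 70.
From column 5, 405 − (79 + 87 + 76 + 90) gives (2,5) = 73.
Row 1 needs 405; the known cells sum to 317, so (1,2) = 88.
Row 2 needs 405; the known cells sum to 320, so (2,1) = 85.
Column 1 needs 405; the known cells sum to 331, so (3,1) = 74.
From column 2, 405 − (88 + 77 + 80 + 69) gives (3,2) = 91.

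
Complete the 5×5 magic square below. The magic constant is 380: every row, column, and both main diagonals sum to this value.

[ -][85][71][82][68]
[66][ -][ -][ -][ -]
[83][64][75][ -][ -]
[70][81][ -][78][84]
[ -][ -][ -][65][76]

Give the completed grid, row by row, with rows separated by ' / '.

From row 1, 380 − (85 + 71 + 82 + 68) gives (1,1) = 74.
Row 4 needs 380; the known cells sum to 313, so (4,3) = 67.
Column 1: 74 + 66 + 83 + 70 + ? = 380, so (5,1) = 87.
The remaining cell in main diagonal is (2,2) = 380 − 303 = 77.
From anti-diagonal, 380 − (68 + 75 + 81 + 87) gives (2,4) = 69.
Column 2 needs 380; the known cells sum to 307, so (5,2) = 73.
From column 4, 380 − (82 + 69 + 78 + 65) gives (3,4) = 86.
Row 3 needs 380; the known cells sum to 308, so (3,5) = 72.
Row 5: 87 + 73 + 65 + 76 + ? = 380, so (5,3) = 79.
Using column 3: 71 + 75 + 67 + 79 + ? → (2,3) = 380 − 292 = 88.
Column 5 needs 380; the known cells sum to 300, so (2,5) = 80.

74 85 71 82 68 / 66 77 88 69 80 / 83 64 75 86 72 / 70 81 67 78 84 / 87 73 79 65 76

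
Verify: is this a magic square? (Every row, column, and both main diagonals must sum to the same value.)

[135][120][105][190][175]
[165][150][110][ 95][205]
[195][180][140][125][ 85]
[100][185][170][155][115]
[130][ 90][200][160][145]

Row 1: 135 + 120 + 105 + 190 + 175 = 725.
Row 2: 165 + 150 + 110 + 95 + 205 = 725.
Row 3: 195 + 180 + 140 + 125 + 85 = 725.
Row 4: 100 + 185 + 170 + 155 + 115 = 725.
Row 5: 130 + 90 + 200 + 160 + 145 = 725.
Column 1: 135 + 165 + 195 + 100 + 130 = 725.
Column 2: 120 + 150 + 180 + 185 + 90 = 725.
Column 3: 105 + 110 + 140 + 170 + 200 = 725.
Column 4: 190 + 95 + 125 + 155 + 160 = 725.
Column 5: 175 + 205 + 85 + 115 + 145 = 725.
Main diagonal: 135 + 150 + 140 + 155 + 145 = 725.
Anti-diagonal: 175 + 95 + 140 + 185 + 130 = 725.
All lines sum to 725.

Yes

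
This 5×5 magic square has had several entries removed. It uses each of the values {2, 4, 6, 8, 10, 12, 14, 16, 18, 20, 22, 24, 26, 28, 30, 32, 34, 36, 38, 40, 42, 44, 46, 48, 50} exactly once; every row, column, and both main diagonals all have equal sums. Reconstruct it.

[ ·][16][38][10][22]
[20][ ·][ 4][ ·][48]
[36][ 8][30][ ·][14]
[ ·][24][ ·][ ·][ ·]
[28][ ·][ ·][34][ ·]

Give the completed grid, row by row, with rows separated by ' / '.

44 16 38 10 22 / 20 32 4 26 48 / 36 8 30 42 14 / 2 24 46 18 40 / 28 50 12 34 6

The 25 entries sum to 650, so each line sums to 650/5 = 130.
The remaining cell in row 1 is (1,1) = 130 − 86 = 44.
Row 3: 36 + 8 + 30 + 14 + ? = 130, so (3,4) = 42.
Column 1 needs 130; the known cells sum to 128, so (4,1) = 2.
The remaining cell in anti-diagonal is (2,4) = 130 − 104 = 26.
Using row 2: 20 + 4 + 26 + 48 + ? → (2,2) = 130 − 98 = 32.
Column 2: 16 + 32 + 8 + 24 + ? = 130, so (5,2) = 50.
Using column 4: 10 + 26 + 42 + 34 + ? → (4,4) = 130 − 112 = 18.
Using main diagonal: 44 + 32 + 30 + 18 + ? → (5,5) = 130 − 124 = 6.
Row 5: 28 + 50 + 34 + 6 + ? = 130, so (5,3) = 12.
From column 3, 130 − (38 + 4 + 30 + 12) gives (4,3) = 46.
The remaining cell in column 5 is (4,5) = 130 − 90 = 40.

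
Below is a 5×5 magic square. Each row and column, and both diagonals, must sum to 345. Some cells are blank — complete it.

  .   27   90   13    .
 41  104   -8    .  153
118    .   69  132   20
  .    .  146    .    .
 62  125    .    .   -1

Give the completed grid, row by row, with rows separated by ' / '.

139 27 90 13 76 / 41 104 -8 55 153 / 118 6 69 132 20 / -15 83 146 34 97 / 62 125 48 111 -1

Row 2: 41 + 104 + (-8) + 153 + ? = 345, so (2,4) = 55.
Row 3 needs 345; the known cells sum to 339, so (3,2) = 6.
Column 2 needs 345; the known cells sum to 262, so (4,2) = 83.
Column 3 must total 345; the given cells sum to 297, so (5,3) = 48.
Anti-diagonal: 55 + 69 + 83 + 62 + ? = 345, so (1,5) = 76.
Row 1 must total 345; the given cells sum to 206, so (1,1) = 139.
Using row 5: 62 + 125 + 48 + (-1) + ? → (5,4) = 345 − 234 = 111.
The remaining cell in column 1 is (4,1) = 345 − 360 = -15.
From column 4, 345 − (13 + 55 + 132 + 111) gives (4,4) = 34.
From column 5, 345 − (76 + 153 + 20 + (-1)) gives (4,5) = 97.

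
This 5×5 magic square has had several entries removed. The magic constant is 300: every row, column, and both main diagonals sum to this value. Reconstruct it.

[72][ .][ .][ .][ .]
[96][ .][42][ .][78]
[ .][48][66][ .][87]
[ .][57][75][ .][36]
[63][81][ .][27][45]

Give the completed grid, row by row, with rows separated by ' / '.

72 90 33 51 54 / 96 24 42 60 78 / 30 48 66 69 87 / 39 57 75 93 36 / 63 81 84 27 45

Using row 5: 63 + 81 + 27 + 45 + ? → (5,3) = 300 − 216 = 84.
Column 3 needs 300; the known cells sum to 267, so (1,3) = 33.
Using column 5: 78 + 87 + 36 + 45 + ? → (1,5) = 300 − 246 = 54.
Anti-diagonal: 54 + 66 + 57 + 63 + ? = 300, so (2,4) = 60.
The remaining cell in row 2 is (2,2) = 300 − 276 = 24.
Column 2 needs 300; the known cells sum to 210, so (1,2) = 90.
From main diagonal, 300 − (72 + 24 + 66 + 45) gives (4,4) = 93.
Using row 1: 72 + 90 + 33 + 54 + ? → (1,4) = 300 − 249 = 51.
Row 4: 57 + 75 + 93 + 36 + ? = 300, so (4,1) = 39.
From column 1, 300 − (72 + 96 + 39 + 63) gives (3,1) = 30.
Column 4 must total 300; the given cells sum to 231, so (3,4) = 69.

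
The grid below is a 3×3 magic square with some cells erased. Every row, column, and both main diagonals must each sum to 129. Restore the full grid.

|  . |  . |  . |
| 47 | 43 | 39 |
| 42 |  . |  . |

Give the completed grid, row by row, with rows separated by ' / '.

Column 1 needs 129; the known cells sum to 89, so (1,1) = 40.
Using main diagonal: 40 + 43 + ? → (3,3) = 129 − 83 = 46.
Anti-diagonal: 43 + 42 + ? = 129, so (1,3) = 44.
Row 1: 40 + 44 + ? = 129, so (1,2) = 45.
Using row 3: 42 + 46 + ? → (3,2) = 129 − 88 = 41.

40 45 44 / 47 43 39 / 42 41 46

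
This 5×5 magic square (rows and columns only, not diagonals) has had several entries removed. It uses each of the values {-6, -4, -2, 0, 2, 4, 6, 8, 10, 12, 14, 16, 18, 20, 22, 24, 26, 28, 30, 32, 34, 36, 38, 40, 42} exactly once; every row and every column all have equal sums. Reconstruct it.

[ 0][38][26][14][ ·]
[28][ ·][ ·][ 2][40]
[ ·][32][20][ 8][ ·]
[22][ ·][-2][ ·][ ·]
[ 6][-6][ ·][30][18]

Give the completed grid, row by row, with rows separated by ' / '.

0 38 26 14 12 / 28 16 4 2 40 / 34 32 20 8 -4 / 22 10 -2 36 24 / 6 -6 42 30 18

The 25 entries sum to 450, so each line sums to 450/5 = 90.
From row 1, 90 − (0 + 38 + 26 + 14) gives (1,5) = 12.
Using row 5: 6 + (-6) + 30 + 18 + ? → (5,3) = 90 − 48 = 42.
Column 1 needs 90; the known cells sum to 56, so (3,1) = 34.
Column 3 needs 90; the known cells sum to 86, so (2,3) = 4.
Column 4 must total 90; the given cells sum to 54, so (4,4) = 36.
The remaining cell in row 2 is (2,2) = 90 − 74 = 16.
From row 3, 90 − (34 + 32 + 20 + 8) gives (3,5) = -4.
Column 2 needs 90; the known cells sum to 80, so (4,2) = 10.
The remaining cell in column 5 is (4,5) = 90 − 66 = 24.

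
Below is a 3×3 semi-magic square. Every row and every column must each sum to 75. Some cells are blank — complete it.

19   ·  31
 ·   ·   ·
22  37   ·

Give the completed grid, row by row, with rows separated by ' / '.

19 25 31 / 34 13 28 / 22 37 16

From row 1, 75 − (19 + 31) gives (1,2) = 25.
Using row 3: 22 + 37 + ? → (3,3) = 75 − 59 = 16.
Using column 1: 19 + 22 + ? → (2,1) = 75 − 41 = 34.
Using column 2: 25 + 37 + ? → (2,2) = 75 − 62 = 13.
Using column 3: 31 + 16 + ? → (2,3) = 75 − 47 = 28.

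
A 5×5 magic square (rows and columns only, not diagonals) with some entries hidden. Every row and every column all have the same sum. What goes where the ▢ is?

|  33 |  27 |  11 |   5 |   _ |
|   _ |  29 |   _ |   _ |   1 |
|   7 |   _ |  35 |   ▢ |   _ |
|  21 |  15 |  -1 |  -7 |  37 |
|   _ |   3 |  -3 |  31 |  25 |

Row 4 is complete and sums to 65; that is the magic constant.
Row 1 must total 65; the given cells sum to 76, so (1,5) = -11.
Row 5: 3 + (-3) + 31 + 25 + ? = 65, so (5,1) = 9.
The remaining cell in column 1 is (2,1) = 65 − 70 = -5.
Column 2: 27 + 29 + 15 + 3 + ? = 65, so (3,2) = -9.
Column 3 must total 65; the given cells sum to 42, so (2,3) = 23.
From column 5, 65 − (-11 + 1 + 37 + 25) gives (3,5) = 13.
From row 2, 65 − (-5 + 29 + 23 + 1) gives (2,4) = 17.
Using row 3: 7 + (-9) + 35 + 13 + ? → (3,4) = 65 − 46 = 19.

19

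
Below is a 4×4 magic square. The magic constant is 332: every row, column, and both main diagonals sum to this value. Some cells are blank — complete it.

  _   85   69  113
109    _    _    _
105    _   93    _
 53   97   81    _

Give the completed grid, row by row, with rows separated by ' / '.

65 85 69 113 / 109 73 89 61 / 105 77 93 57 / 53 97 81 101

Row 1 needs 332; the known cells sum to 267, so (1,1) = 65.
Using row 4: 53 + 97 + 81 + ? → (4,4) = 332 − 231 = 101.
Using column 3: 69 + 93 + 81 + ? → (2,3) = 332 − 243 = 89.
Main diagonal: 65 + 93 + 101 + ? = 332, so (2,2) = 73.
The remaining cell in anti-diagonal is (3,2) = 332 − 255 = 77.
The remaining cell in row 2 is (2,4) = 332 − 271 = 61.
Row 3 must total 332; the given cells sum to 275, so (3,4) = 57.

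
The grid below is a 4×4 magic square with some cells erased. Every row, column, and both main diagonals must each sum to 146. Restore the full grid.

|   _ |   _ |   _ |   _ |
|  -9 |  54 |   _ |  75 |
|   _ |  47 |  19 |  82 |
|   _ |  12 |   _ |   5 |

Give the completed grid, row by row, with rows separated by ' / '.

68 33 61 -16 / -9 54 26 75 / -2 47 19 82 / 89 12 40 5

Row 2 needs 146; the known cells sum to 120, so (2,3) = 26.
Row 3 must total 146; the given cells sum to 148, so (3,1) = -2.
Column 2 must total 146; the given cells sum to 113, so (1,2) = 33.
Column 4 must total 146; the given cells sum to 162, so (1,4) = -16.
Main diagonal needs 146; the known cells sum to 78, so (1,1) = 68.
From anti-diagonal, 146 − (-16 + 26 + 47) gives (4,1) = 89.
Row 1: 68 + 33 + (-16) + ? = 146, so (1,3) = 61.
Row 4 must total 146; the given cells sum to 106, so (4,3) = 40.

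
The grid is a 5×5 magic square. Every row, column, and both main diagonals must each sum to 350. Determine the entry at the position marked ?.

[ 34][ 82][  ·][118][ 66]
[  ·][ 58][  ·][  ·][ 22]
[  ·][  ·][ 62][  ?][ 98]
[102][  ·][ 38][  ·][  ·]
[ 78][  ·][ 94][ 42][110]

Row 1: 34 + 82 + 118 + 66 + ? = 350, so (1,3) = 50.
Row 5 needs 350; the known cells sum to 324, so (5,2) = 26.
From column 3, 350 − (50 + 62 + 38 + 94) gives (2,3) = 106.
Using column 5: 66 + 22 + 98 + 110 + ? → (4,5) = 350 − 296 = 54.
From main diagonal, 350 − (34 + 58 + 62 + 110) gives (4,4) = 86.
Using row 4: 102 + 38 + 86 + 54 + ? → (4,2) = 350 − 280 = 70.
Column 2 must total 350; the given cells sum to 236, so (3,2) = 114.
From anti-diagonal, 350 − (66 + 62 + 70 + 78) gives (2,4) = 74.
Using row 2: 58 + 106 + 74 + 22 + ? → (2,1) = 350 − 260 = 90.
Column 1 needs 350; the known cells sum to 304, so (3,1) = 46.
Column 4 must total 350; the given cells sum to 320, so (3,4) = 30.

30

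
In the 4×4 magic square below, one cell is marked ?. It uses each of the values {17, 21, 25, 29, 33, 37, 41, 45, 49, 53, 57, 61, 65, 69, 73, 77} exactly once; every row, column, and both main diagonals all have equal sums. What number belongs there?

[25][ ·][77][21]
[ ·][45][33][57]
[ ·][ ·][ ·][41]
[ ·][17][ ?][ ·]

29

The 16 entries sum to 752, so each line sums to 752/4 = 188.
Row 1 needs 188; the known cells sum to 123, so (1,2) = 65.
The remaining cell in row 2 is (2,1) = 188 − 135 = 53.
The remaining cell in column 2 is (3,2) = 188 − 127 = 61.
Column 4 must total 188; the given cells sum to 119, so (4,4) = 69.
Main diagonal needs 188; the known cells sum to 139, so (3,3) = 49.
Anti-diagonal must total 188; the given cells sum to 115, so (4,1) = 73.
Row 3 must total 188; the given cells sum to 151, so (3,1) = 37.
Row 4 needs 188; the known cells sum to 159, so (4,3) = 29.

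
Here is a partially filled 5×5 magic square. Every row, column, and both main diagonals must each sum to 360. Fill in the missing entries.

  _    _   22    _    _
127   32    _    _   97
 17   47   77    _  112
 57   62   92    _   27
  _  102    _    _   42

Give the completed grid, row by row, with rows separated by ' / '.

87 117 22 52 82 / 127 32 37 67 97 / 17 47 77 107 112 / 57 62 92 122 27 / 72 102 132 12 42

Row 3 needs 360; the known cells sum to 253, so (3,4) = 107.
From row 4, 360 − (57 + 62 + 92 + 27) gives (4,4) = 122.
Column 2 needs 360; the known cells sum to 243, so (1,2) = 117.
Using column 5: 97 + 112 + 27 + 42 + ? → (1,5) = 360 − 278 = 82.
Main diagonal must total 360; the given cells sum to 273, so (1,1) = 87.
Row 1 needs 360; the known cells sum to 308, so (1,4) = 52.
The remaining cell in column 1 is (5,1) = 360 − 288 = 72.
Anti-diagonal must total 360; the given cells sum to 293, so (2,4) = 67.
Using row 2: 127 + 32 + 67 + 97 + ? → (2,3) = 360 − 323 = 37.
Column 3: 22 + 37 + 77 + 92 + ? = 360, so (5,3) = 132.
From column 4, 360 − (52 + 67 + 107 + 122) gives (5,4) = 12.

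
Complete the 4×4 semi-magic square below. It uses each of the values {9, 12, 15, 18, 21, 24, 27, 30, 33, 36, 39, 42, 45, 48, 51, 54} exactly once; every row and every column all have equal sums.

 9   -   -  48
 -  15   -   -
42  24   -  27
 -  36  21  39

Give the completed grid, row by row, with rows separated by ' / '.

9 51 18 48 / 45 15 54 12 / 42 24 33 27 / 30 36 21 39

The 16 entries sum to 504, so each line sums to 504/4 = 126.
Row 3 must total 126; the given cells sum to 93, so (3,3) = 33.
The remaining cell in row 4 is (4,1) = 126 − 96 = 30.
Column 1 must total 126; the given cells sum to 81, so (2,1) = 45.
From column 2, 126 − (15 + 24 + 36) gives (1,2) = 51.
From column 4, 126 − (48 + 27 + 39) gives (2,4) = 12.
Row 1 needs 126; the known cells sum to 108, so (1,3) = 18.
Row 2: 45 + 15 + 12 + ? = 126, so (2,3) = 54.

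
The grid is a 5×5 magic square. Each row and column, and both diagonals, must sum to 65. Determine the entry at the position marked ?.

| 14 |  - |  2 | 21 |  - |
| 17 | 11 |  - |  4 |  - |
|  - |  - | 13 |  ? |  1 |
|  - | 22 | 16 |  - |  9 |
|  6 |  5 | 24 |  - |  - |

Column 3: 2 + 13 + 16 + 24 + ? = 65, so (2,3) = 10.
Anti-diagonal: 4 + 13 + 22 + 6 + ? = 65, so (1,5) = 20.
Row 1 needs 65; the known cells sum to 57, so (1,2) = 8.
Row 2 needs 65; the known cells sum to 42, so (2,5) = 23.
The remaining cell in column 2 is (3,2) = 65 − 46 = 19.
Column 5 needs 65; the known cells sum to 53, so (5,5) = 12.
Main diagonal must total 65; the given cells sum to 50, so (4,4) = 15.
Row 4: 22 + 16 + 15 + 9 + ? = 65, so (4,1) = 3.
Row 5 needs 65; the known cells sum to 47, so (5,4) = 18.
Column 1: 14 + 17 + 3 + 6 + ? = 65, so (3,1) = 25.
The remaining cell in column 4 is (3,4) = 65 − 58 = 7.

7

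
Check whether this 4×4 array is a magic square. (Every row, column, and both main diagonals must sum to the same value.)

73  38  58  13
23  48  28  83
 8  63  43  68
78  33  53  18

Row 1: 73 + 38 + 58 + 13 = 182.
Row 2: 23 + 48 + 28 + 83 = 182.
Row 3: 8 + 63 + 43 + 68 = 182.
Row 4: 78 + 33 + 53 + 18 = 182.
Column 1: 73 + 23 + 8 + 78 = 182.
Column 2: 38 + 48 + 63 + 33 = 182.
Column 3: 58 + 28 + 43 + 53 = 182.
Column 4: 13 + 83 + 68 + 18 = 182.
Main diagonal: 73 + 48 + 43 + 18 = 182.
Anti-diagonal: 13 + 28 + 63 + 78 = 182.
All lines sum to 182.

Yes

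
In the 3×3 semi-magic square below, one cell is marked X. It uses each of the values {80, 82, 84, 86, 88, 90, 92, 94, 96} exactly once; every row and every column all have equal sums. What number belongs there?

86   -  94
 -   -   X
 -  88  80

The 9 entries sum to 792, so each line sums to 792/3 = 264.
From row 1, 264 − (86 + 94) gives (1,2) = 84.
The remaining cell in row 3 is (3,1) = 264 − 168 = 96.
Using column 1: 86 + 96 + ? → (2,1) = 264 − 182 = 82.
Column 2 must total 264; the given cells sum to 172, so (2,2) = 92.
Column 3 must total 264; the given cells sum to 174, so (2,3) = 90.

90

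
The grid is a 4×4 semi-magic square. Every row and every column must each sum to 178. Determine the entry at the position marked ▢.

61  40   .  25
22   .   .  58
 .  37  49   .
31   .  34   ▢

67

Row 1 needs 178; the known cells sum to 126, so (1,3) = 52.
Column 1: 61 + 22 + 31 + ? = 178, so (3,1) = 64.
Using column 3: 52 + 49 + 34 + ? → (2,3) = 178 − 135 = 43.
Row 2: 22 + 43 + 58 + ? = 178, so (2,2) = 55.
Row 3: 64 + 37 + 49 + ? = 178, so (3,4) = 28.
The remaining cell in column 2 is (4,2) = 178 − 132 = 46.
Column 4: 25 + 58 + 28 + ? = 178, so (4,4) = 67.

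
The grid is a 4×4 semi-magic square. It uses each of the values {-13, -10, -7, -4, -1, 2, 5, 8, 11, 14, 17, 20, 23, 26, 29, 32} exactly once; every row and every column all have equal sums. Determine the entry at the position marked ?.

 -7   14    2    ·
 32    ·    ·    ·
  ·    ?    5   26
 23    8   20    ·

The 16 entries sum to 152, so each line sums to 152/4 = 38.
Using row 1: -7 + 14 + 2 + ? → (1,4) = 38 − 9 = 29.
Row 4: 23 + 8 + 20 + ? = 38, so (4,4) = -13.
From column 1, 38 − (-7 + 32 + 23) gives (3,1) = -10.
Column 3 needs 38; the known cells sum to 27, so (2,3) = 11.
Column 4 must total 38; the given cells sum to 42, so (2,4) = -4.
Row 2: 32 + 11 + (-4) + ? = 38, so (2,2) = -1.
Row 3: -10 + 5 + 26 + ? = 38, so (3,2) = 17.

17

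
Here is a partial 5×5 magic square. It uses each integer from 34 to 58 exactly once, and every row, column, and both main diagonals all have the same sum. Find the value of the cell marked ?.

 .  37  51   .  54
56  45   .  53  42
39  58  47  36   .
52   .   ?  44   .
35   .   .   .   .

The entries are 34 through 58, which sum to 1150, so each line sums to 1150/5 = 230.
Row 2 needs 230; the known cells sum to 196, so (2,3) = 34.
Row 3 must total 230; the given cells sum to 180, so (3,5) = 50.
Column 1: 56 + 39 + 52 + 35 + ? = 230, so (1,1) = 48.
The remaining cell in main diagonal is (5,5) = 230 − 184 = 46.
Using anti-diagonal: 54 + 53 + 47 + 35 + ? → (4,2) = 230 − 189 = 41.
Row 1 needs 230; the known cells sum to 190, so (1,4) = 40.
Column 2 needs 230; the known cells sum to 181, so (5,2) = 49.
The remaining cell in column 4 is (5,4) = 230 − 173 = 57.
From column 5, 230 − (54 + 42 + 50 + 46) gives (4,5) = 38.
From row 4, 230 − (52 + 41 + 44 + 38) gives (4,3) = 55.

55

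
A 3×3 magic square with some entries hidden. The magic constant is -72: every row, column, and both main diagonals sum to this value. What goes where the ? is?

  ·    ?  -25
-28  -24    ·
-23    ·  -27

-26

The remaining cell in row 2 is (2,3) = -72 − (-52) = -20.
Using row 3: -23 + (-27) + ? → (3,2) = -72 − (-50) = -22.
The remaining cell in column 1 is (1,1) = -72 − (-51) = -21.
Column 2: -24 + (-22) + ? = -72, so (1,2) = -26.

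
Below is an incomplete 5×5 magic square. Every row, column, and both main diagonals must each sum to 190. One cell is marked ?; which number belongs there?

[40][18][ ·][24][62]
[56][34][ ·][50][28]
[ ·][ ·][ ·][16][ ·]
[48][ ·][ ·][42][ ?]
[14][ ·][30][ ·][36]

20

Row 1: 40 + 18 + 24 + 62 + ? = 190, so (1,3) = 46.
The remaining cell in row 2 is (2,3) = 190 − 168 = 22.
The remaining cell in column 1 is (3,1) = 190 − 158 = 32.
Using column 4: 24 + 50 + 16 + 42 + ? → (5,4) = 190 − 132 = 58.
Main diagonal: 40 + 34 + 42 + 36 + ? = 190, so (3,3) = 38.
Anti-diagonal must total 190; the given cells sum to 164, so (4,2) = 26.
Row 5: 14 + 30 + 58 + 36 + ? = 190, so (5,2) = 52.
Using column 2: 18 + 34 + 26 + 52 + ? → (3,2) = 190 − 130 = 60.
Column 3: 46 + 22 + 38 + 30 + ? = 190, so (4,3) = 54.
Using row 3: 32 + 60 + 38 + 16 + ? → (3,5) = 190 − 146 = 44.
From row 4, 190 − (48 + 26 + 54 + 42) gives (4,5) = 20.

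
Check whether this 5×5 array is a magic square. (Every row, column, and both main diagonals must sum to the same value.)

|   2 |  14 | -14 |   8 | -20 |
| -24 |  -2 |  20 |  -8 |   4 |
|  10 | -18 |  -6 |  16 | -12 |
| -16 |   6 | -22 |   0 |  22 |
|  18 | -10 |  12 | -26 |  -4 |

Row 1: 2 + 14 + (-14) + 8 + (-20) = -10.
Row 2: -24 + (-2) + 20 + (-8) + 4 = -10.
Row 3: 10 + (-18) + (-6) + 16 + (-12) = -10.
Row 4: -16 + 6 + (-22) + 0 + 22 = -10.
Row 5: 18 + (-10) + 12 + (-26) + (-4) = -10.
Column 1: 2 + (-24) + 10 + (-16) + 18 = -10.
Column 2: 14 + (-2) + (-18) + 6 + (-10) = -10.
Column 3: -14 + 20 + (-6) + (-22) + 12 = -10.
Column 4: 8 + (-8) + 16 + 0 + (-26) = -10.
Column 5: -20 + 4 + (-12) + 22 + (-4) = -10.
Main diagonal: 2 + (-2) + (-6) + 0 + (-4) = -10.
Anti-diagonal: -20 + (-8) + (-6) + 6 + 18 = -10.
All lines sum to -10.

Yes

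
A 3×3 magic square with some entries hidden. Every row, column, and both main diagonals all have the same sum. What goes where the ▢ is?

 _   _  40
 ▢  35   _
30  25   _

Anti-diagonal is complete and sums to 105; that is the magic constant.
Row 3: 30 + 25 + ? = 105, so (3,3) = 50.
Column 2 needs 105; the known cells sum to 60, so (1,2) = 45.
The remaining cell in column 3 is (2,3) = 105 − 90 = 15.
Main diagonal must total 105; the given cells sum to 85, so (1,1) = 20.
Row 2 needs 105; the known cells sum to 50, so (2,1) = 55.

55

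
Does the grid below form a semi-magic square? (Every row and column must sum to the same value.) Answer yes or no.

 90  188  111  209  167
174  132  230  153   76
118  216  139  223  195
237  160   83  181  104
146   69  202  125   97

Row 1: 90 + 188 + 111 + 209 + 167 = 765.
Row 2: 174 + 132 + 230 + 153 + 76 = 765.
Row 3: 118 + 216 + 139 + 223 + 195 = 891.
Row 4: 237 + 160 + 83 + 181 + 104 = 765.
Row 5: 146 + 69 + 202 + 125 + 97 = 639.
Column 1: 90 + 174 + 118 + 237 + 146 = 765.
Column 2: 188 + 132 + 216 + 160 + 69 = 765.
Column 3: 111 + 230 + 139 + 83 + 202 = 765.
Column 4: 209 + 153 + 223 + 181 + 125 = 891.
Column 5: 167 + 76 + 195 + 104 + 97 = 639.

No — column 4 sums to 891 but row 4 sums to 765.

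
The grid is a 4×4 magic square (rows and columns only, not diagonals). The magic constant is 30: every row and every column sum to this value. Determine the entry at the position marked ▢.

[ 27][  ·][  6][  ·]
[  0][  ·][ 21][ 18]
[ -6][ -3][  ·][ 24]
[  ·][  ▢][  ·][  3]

30

Row 2 must total 30; the given cells sum to 39, so (2,2) = -9.
Row 3 must total 30; the given cells sum to 15, so (3,3) = 15.
Column 1 must total 30; the given cells sum to 21, so (4,1) = 9.
Column 3 needs 30; the known cells sum to 42, so (4,3) = -12.
Column 4 needs 30; the known cells sum to 45, so (1,4) = -15.
Row 1: 27 + 6 + (-15) + ? = 30, so (1,2) = 12.
The remaining cell in row 4 is (4,2) = 30 − 0 = 30.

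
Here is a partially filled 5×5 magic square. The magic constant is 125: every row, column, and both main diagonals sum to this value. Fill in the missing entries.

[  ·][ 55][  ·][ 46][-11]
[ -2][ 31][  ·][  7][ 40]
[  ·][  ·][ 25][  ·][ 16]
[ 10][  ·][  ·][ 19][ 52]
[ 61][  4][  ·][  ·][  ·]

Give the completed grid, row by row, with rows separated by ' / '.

22 55 13 46 -11 / -2 31 49 7 40 / 34 -8 25 58 16 / 10 43 1 19 52 / 61 4 37 -5 28

Row 2 must total 125; the given cells sum to 76, so (2,3) = 49.
Column 5: -11 + 40 + 16 + 52 + ? = 125, so (5,5) = 28.
Using main diagonal: 31 + 25 + 19 + 28 + ? → (1,1) = 125 − 103 = 22.
Anti-diagonal: -11 + 7 + 25 + 61 + ? = 125, so (4,2) = 43.
Row 1 needs 125; the known cells sum to 112, so (1,3) = 13.
Row 4: 10 + 43 + 19 + 52 + ? = 125, so (4,3) = 1.
Column 1: 22 + (-2) + 10 + 61 + ? = 125, so (3,1) = 34.
Using column 2: 55 + 31 + 43 + 4 + ? → (3,2) = 125 − 133 = -8.
Column 3 needs 125; the known cells sum to 88, so (5,3) = 37.
Row 3 needs 125; the known cells sum to 67, so (3,4) = 58.
Row 5 must total 125; the given cells sum to 130, so (5,4) = -5.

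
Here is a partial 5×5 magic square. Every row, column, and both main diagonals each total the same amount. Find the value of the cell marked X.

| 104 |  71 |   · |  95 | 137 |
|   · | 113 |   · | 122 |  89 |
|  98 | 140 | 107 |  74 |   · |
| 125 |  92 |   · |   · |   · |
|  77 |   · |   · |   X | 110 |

Anti-diagonal is complete and sums to 535; that is the magic constant.
The remaining cell in row 1 is (1,3) = 535 − 407 = 128.
From row 3, 535 − (98 + 140 + 107 + 74) gives (3,5) = 116.
Column 1 must total 535; the given cells sum to 404, so (2,1) = 131.
The remaining cell in column 2 is (5,2) = 535 − 416 = 119.
From column 5, 535 − (137 + 89 + 116 + 110) gives (4,5) = 83.
Using main diagonal: 104 + 113 + 107 + 110 + ? → (4,4) = 535 − 434 = 101.
The remaining cell in row 2 is (2,3) = 535 − 455 = 80.
The remaining cell in row 4 is (4,3) = 535 − 401 = 134.
From column 3, 535 − (128 + 80 + 107 + 134) gives (5,3) = 86.
From column 4, 535 − (95 + 122 + 74 + 101) gives (5,4) = 143.

143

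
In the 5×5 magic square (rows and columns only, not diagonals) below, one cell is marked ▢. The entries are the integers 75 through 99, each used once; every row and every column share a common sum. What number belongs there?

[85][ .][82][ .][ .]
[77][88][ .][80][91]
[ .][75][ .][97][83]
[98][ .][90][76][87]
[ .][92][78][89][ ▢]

The entries are 75 through 99, which sum to 2175, so each line sums to 2175/5 = 435.
The remaining cell in row 2 is (2,3) = 435 − 336 = 99.
Row 4 needs 435; the known cells sum to 351, so (4,2) = 84.
Using column 2: 88 + 75 + 84 + 92 + ? → (1,2) = 435 − 339 = 96.
Column 3 must total 435; the given cells sum to 349, so (3,3) = 86.
Column 4: 80 + 97 + 76 + 89 + ? = 435, so (1,4) = 93.
The remaining cell in row 1 is (1,5) = 435 − 356 = 79.
Using row 3: 75 + 86 + 97 + 83 + ? → (3,1) = 435 − 341 = 94.
Column 1 needs 435; the known cells sum to 354, so (5,1) = 81.
From column 5, 435 − (79 + 91 + 83 + 87) gives (5,5) = 95.

95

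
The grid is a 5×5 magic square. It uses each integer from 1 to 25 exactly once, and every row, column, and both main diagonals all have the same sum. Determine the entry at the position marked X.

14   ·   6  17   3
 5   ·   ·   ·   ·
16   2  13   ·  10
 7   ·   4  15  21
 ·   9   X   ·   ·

20

The entries are 1 through 25, which sum to 325, so each line sums to 325/5 = 65.
The remaining cell in row 1 is (1,2) = 65 − 40 = 25.
Row 3 needs 65; the known cells sum to 41, so (3,4) = 24.
Using row 4: 7 + 4 + 15 + 21 + ? → (4,2) = 65 − 47 = 18.
Column 1 must total 65; the given cells sum to 42, so (5,1) = 23.
Column 2 needs 65; the known cells sum to 54, so (2,2) = 11.
The remaining cell in main diagonal is (5,5) = 65 − 53 = 12.
Using anti-diagonal: 3 + 13 + 18 + 23 + ? → (2,4) = 65 − 57 = 8.
Column 4: 17 + 8 + 24 + 15 + ? = 65, so (5,4) = 1.
Using column 5: 3 + 10 + 21 + 12 + ? → (2,5) = 65 − 46 = 19.
Row 2: 5 + 11 + 8 + 19 + ? = 65, so (2,3) = 22.
Row 5: 23 + 9 + 1 + 12 + ? = 65, so (5,3) = 20.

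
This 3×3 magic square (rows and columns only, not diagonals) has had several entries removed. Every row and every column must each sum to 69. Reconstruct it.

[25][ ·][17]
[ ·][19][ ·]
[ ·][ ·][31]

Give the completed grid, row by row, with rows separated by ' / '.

25 27 17 / 29 19 21 / 15 23 31

From row 1, 69 − (25 + 17) gives (1,2) = 27.
The remaining cell in column 2 is (3,2) = 69 − 46 = 23.
Column 3 needs 69; the known cells sum to 48, so (2,3) = 21.
Row 2 needs 69; the known cells sum to 40, so (2,1) = 29.
Row 3 must total 69; the given cells sum to 54, so (3,1) = 15.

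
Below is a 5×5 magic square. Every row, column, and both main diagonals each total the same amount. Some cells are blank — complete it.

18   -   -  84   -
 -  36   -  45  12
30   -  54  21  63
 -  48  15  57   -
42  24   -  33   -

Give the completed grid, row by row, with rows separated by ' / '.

18 60 27 84 51 / 69 36 78 45 12 / 30 72 54 21 63 / 81 48 15 57 39 / 42 24 66 33 75

Column 4 is already complete: 84 + 45 + 21 + 57 + 33 = 240, so that is the magic constant.
Row 3 needs 240; the known cells sum to 168, so (3,2) = 72.
Using column 2: 36 + 72 + 48 + 24 + ? → (1,2) = 240 − 180 = 60.
The remaining cell in main diagonal is (5,5) = 240 − 165 = 75.
Anti-diagonal must total 240; the given cells sum to 189, so (1,5) = 51.
Row 1 needs 240; the known cells sum to 213, so (1,3) = 27.
Row 5: 42 + 24 + 33 + 75 + ? = 240, so (5,3) = 66.
Column 3 needs 240; the known cells sum to 162, so (2,3) = 78.
From column 5, 240 − (51 + 12 + 63 + 75) gives (4,5) = 39.
Row 2 must total 240; the given cells sum to 171, so (2,1) = 69.
Row 4 must total 240; the given cells sum to 159, so (4,1) = 81.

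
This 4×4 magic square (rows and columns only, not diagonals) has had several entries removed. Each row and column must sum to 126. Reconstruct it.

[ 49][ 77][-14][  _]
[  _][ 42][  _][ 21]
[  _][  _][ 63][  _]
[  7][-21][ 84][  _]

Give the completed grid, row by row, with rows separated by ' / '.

49 77 -14 14 / 70 42 -7 21 / 0 28 63 35 / 7 -21 84 56

Using row 1: 49 + 77 + (-14) + ? → (1,4) = 126 − 112 = 14.
From row 4, 126 − (7 + (-21) + 84) gives (4,4) = 56.
Column 2 must total 126; the given cells sum to 98, so (3,2) = 28.
The remaining cell in column 3 is (2,3) = 126 − 133 = -7.
From column 4, 126 − (14 + 21 + 56) gives (3,4) = 35.
Row 2: 42 + (-7) + 21 + ? = 126, so (2,1) = 70.
From row 3, 126 − (28 + 63 + 35) gives (3,1) = 0.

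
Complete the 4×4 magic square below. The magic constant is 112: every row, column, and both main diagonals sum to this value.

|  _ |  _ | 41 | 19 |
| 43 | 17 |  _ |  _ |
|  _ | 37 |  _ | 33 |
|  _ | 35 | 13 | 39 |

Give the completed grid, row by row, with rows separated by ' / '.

29 23 41 19 / 43 17 31 21 / 15 37 27 33 / 25 35 13 39

From row 4, 112 − (35 + 13 + 39) gives (4,1) = 25.
The remaining cell in column 2 is (1,2) = 112 − 89 = 23.
The remaining cell in column 4 is (2,4) = 112 − 91 = 21.
Anti-diagonal needs 112; the known cells sum to 81, so (2,3) = 31.
Row 1: 23 + 41 + 19 + ? = 112, so (1,1) = 29.
The remaining cell in column 1 is (3,1) = 112 − 97 = 15.
Column 3 must total 112; the given cells sum to 85, so (3,3) = 27.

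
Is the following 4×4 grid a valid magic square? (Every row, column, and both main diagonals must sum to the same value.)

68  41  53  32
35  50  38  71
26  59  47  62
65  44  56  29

Yes

Row 1: 68 + 41 + 53 + 32 = 194.
Row 2: 35 + 50 + 38 + 71 = 194.
Row 3: 26 + 59 + 47 + 62 = 194.
Row 4: 65 + 44 + 56 + 29 = 194.
Column 1: 68 + 35 + 26 + 65 = 194.
Column 2: 41 + 50 + 59 + 44 = 194.
Column 3: 53 + 38 + 47 + 56 = 194.
Column 4: 32 + 71 + 62 + 29 = 194.
Main diagonal: 68 + 50 + 47 + 29 = 194.
Anti-diagonal: 32 + 38 + 59 + 65 = 194.
All lines sum to 194.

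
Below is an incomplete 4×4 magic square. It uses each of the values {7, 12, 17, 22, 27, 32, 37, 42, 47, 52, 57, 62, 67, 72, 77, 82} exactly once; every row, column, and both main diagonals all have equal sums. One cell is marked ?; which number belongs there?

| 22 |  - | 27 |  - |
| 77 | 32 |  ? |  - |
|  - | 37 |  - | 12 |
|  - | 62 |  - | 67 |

The 16 entries sum to 712, so each line sums to 712/4 = 178.
Using column 2: 32 + 37 + 62 + ? → (1,2) = 178 − 131 = 47.
From main diagonal, 178 − (22 + 32 + 67) gives (3,3) = 57.
Row 1: 22 + 47 + 27 + ? = 178, so (1,4) = 82.
Row 3 must total 178; the given cells sum to 106, so (3,1) = 72.
Column 1 needs 178; the known cells sum to 171, so (4,1) = 7.
From column 4, 178 − (82 + 12 + 67) gives (2,4) = 17.
The remaining cell in anti-diagonal is (2,3) = 178 − 126 = 52.

52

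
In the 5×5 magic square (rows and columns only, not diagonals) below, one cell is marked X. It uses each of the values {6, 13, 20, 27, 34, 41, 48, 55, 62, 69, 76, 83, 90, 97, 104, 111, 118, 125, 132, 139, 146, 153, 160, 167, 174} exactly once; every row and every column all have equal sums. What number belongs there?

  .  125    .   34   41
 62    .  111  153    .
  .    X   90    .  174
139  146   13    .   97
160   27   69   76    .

The 25 entries sum to 2250, so each line sums to 2250/5 = 450.
From row 4, 450 − (139 + 146 + 13 + 97) gives (4,4) = 55.
Row 5 needs 450; the known cells sum to 332, so (5,5) = 118.
Using column 3: 111 + 90 + 13 + 69 + ? → (1,3) = 450 − 283 = 167.
Using column 4: 34 + 153 + 55 + 76 + ? → (3,4) = 450 − 318 = 132.
From column 5, 450 − (41 + 174 + 97 + 118) gives (2,5) = 20.
The remaining cell in row 1 is (1,1) = 450 − 367 = 83.
Row 2 needs 450; the known cells sum to 346, so (2,2) = 104.
Column 1 must total 450; the given cells sum to 444, so (3,1) = 6.
From column 2, 450 − (125 + 104 + 146 + 27) gives (3,2) = 48.

48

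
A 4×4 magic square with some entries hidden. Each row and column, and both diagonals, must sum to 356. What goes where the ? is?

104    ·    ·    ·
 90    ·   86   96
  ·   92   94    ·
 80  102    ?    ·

Row 2 must total 356; the given cells sum to 272, so (2,2) = 84.
Using column 1: 104 + 90 + 80 + ? → (3,1) = 356 − 274 = 82.
The remaining cell in column 2 is (1,2) = 356 − 278 = 78.
From main diagonal, 356 − (104 + 84 + 94) gives (4,4) = 74.
Anti-diagonal needs 356; the known cells sum to 258, so (1,4) = 98.
The remaining cell in row 1 is (1,3) = 356 − 280 = 76.
The remaining cell in row 3 is (3,4) = 356 − 268 = 88.
The remaining cell in row 4 is (4,3) = 356 − 256 = 100.

100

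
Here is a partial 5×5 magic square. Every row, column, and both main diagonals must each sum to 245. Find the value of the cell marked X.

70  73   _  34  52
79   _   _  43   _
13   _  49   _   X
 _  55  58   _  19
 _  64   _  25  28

85

Using row 1: 70 + 73 + 34 + 52 + ? → (1,3) = 245 − 229 = 16.
From anti-diagonal, 245 − (52 + 43 + 49 + 55) gives (5,1) = 46.
Row 5: 46 + 64 + 25 + 28 + ? = 245, so (5,3) = 82.
Column 1 needs 245; the known cells sum to 208, so (4,1) = 37.
Column 3: 16 + 49 + 58 + 82 + ? = 245, so (2,3) = 40.
From row 4, 245 − (37 + 55 + 58 + 19) gives (4,4) = 76.
Column 4 must total 245; the given cells sum to 178, so (3,4) = 67.
Main diagonal must total 245; the given cells sum to 223, so (2,2) = 22.
From row 2, 245 − (79 + 22 + 40 + 43) gives (2,5) = 61.
Column 2: 73 + 22 + 55 + 64 + ? = 245, so (3,2) = 31.
Column 5 needs 245; the known cells sum to 160, so (3,5) = 85.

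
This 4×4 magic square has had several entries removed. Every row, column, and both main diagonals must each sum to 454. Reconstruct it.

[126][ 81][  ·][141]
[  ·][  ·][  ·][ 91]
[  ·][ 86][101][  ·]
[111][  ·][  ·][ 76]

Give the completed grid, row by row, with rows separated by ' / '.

Row 1 must total 454; the given cells sum to 348, so (1,3) = 106.
Column 4: 141 + 91 + 76 + ? = 454, so (3,4) = 146.
From main diagonal, 454 − (126 + 101 + 76) gives (2,2) = 151.
The remaining cell in anti-diagonal is (2,3) = 454 − 338 = 116.
Row 2: 151 + 116 + 91 + ? = 454, so (2,1) = 96.
The remaining cell in row 3 is (3,1) = 454 − 333 = 121.
From column 2, 454 − (81 + 151 + 86) gives (4,2) = 136.
Column 3 must total 454; the given cells sum to 323, so (4,3) = 131.

126 81 106 141 / 96 151 116 91 / 121 86 101 146 / 111 136 131 76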